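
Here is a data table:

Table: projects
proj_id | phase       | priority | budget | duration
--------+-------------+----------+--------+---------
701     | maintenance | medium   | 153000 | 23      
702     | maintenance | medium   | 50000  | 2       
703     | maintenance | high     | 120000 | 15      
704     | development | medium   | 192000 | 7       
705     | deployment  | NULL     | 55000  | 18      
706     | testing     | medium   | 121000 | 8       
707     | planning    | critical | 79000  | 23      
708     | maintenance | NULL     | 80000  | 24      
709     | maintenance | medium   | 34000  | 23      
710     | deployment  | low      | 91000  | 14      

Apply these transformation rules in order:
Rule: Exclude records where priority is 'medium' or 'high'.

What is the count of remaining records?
4

Step 1: Count records to exclude
  - 5 (medium) + 1 (high) = 6 records
Step 2: Total records: 10
Step 3: Remaining = 10 - 6 = 4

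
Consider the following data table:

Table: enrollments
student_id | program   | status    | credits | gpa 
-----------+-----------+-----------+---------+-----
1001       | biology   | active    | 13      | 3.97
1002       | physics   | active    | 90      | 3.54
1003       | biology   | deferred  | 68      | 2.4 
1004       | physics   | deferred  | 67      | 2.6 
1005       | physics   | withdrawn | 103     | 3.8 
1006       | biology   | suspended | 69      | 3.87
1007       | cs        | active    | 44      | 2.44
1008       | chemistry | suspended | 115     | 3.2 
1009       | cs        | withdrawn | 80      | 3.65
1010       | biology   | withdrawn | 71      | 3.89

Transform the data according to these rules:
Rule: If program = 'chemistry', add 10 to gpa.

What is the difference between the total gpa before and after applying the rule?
10.0

Step 1: Original sum of gpa = 33.36
Step 2: 1 records have program = 'chemistry'
Step 3: Each affected record changes by 10
Step 4: Total change = 1 × 10 = 10
Step 5: New sum = 33.36 + 10 = 43.36
Step 6: Difference = |43.36 - 33.36| = 10.0
        (Sum increased by 10.0)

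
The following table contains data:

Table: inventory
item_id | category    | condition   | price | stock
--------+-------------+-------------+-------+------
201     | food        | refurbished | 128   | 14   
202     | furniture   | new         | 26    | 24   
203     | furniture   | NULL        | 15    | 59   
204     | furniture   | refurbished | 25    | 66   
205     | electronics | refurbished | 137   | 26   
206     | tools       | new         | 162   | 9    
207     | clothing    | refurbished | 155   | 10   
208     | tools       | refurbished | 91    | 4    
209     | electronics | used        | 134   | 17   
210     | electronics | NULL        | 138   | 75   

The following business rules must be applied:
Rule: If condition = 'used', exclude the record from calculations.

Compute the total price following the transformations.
877

Step 1: Identify records where condition = 'used'
Step 2: The excluded records sum to 134
Step 3: Original total price = 1011
Step 4: Remaining total = 1011 - 134 = 877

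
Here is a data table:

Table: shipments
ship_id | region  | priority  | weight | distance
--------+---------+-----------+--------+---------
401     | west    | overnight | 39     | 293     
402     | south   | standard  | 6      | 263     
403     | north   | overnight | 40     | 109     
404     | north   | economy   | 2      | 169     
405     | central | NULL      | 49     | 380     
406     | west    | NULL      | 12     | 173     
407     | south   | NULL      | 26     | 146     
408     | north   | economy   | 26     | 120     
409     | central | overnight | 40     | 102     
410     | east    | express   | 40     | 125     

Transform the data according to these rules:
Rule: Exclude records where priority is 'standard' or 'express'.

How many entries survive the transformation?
8

Step 1: Count records to exclude
  - 1 (standard) + 1 (express) = 2 records
Step 2: Total records: 10
Step 3: Remaining = 10 - 2 = 8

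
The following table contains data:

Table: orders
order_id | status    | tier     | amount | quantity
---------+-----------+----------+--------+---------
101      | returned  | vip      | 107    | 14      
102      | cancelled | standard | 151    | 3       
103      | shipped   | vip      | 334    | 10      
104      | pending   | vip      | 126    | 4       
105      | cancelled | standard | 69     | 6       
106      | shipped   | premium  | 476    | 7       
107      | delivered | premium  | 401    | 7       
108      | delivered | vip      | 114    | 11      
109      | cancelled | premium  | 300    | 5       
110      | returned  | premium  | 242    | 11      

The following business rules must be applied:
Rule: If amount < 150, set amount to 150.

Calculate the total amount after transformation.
2504

Step 1: 4 records have amount < 150
Step 2: These records originally summed to 416
Step 3: After setting to minimum: 4 × 150 = 600
Step 4: Unaffected records sum: 1904
Step 5: Final sum = 600 + 1904 = 2504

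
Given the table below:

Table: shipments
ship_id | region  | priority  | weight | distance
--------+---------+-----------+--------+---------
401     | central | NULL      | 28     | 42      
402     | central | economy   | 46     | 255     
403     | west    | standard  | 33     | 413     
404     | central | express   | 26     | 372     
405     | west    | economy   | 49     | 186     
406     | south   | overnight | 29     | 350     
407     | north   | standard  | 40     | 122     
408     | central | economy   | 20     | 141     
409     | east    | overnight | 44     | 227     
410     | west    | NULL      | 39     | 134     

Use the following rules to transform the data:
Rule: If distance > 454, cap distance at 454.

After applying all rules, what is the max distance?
413

Step 1: Original maximum distance = 413
Step 2: Check cap of 454 against maximum
Step 3: No records exceed the cap (max 413 <= cap 454), so no capping applies
Step 4: Maximum after transformation = 413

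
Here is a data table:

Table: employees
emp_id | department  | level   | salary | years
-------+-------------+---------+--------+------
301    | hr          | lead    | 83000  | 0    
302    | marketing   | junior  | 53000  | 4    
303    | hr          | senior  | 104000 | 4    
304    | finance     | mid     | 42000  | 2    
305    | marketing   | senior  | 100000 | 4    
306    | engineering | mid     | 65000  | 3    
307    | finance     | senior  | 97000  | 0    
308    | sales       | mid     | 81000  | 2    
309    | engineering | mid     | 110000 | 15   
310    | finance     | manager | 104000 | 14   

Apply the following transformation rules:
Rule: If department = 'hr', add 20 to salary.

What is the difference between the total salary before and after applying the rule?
40

Step 1: Original sum of salary = 839000
Step 2: 2 records have department = 'hr'
Step 3: Each affected record changes by 20
Step 4: Total change = 2 × 20 = 40
Step 5: New sum = 839000 + 40 = 839040
Step 6: Difference = |839040 - 839000| = 40
        (Sum increased by 40)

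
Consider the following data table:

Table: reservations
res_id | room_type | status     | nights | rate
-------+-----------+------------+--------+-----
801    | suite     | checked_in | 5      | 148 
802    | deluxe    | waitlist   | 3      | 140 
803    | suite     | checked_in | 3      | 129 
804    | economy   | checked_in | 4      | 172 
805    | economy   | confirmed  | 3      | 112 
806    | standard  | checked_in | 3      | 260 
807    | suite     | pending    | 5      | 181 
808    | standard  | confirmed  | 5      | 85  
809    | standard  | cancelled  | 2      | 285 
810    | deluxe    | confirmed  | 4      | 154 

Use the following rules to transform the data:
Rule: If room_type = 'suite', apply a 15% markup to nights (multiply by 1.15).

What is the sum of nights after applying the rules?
38.95

Step 1: Records with room_type = 'suite' have total nights = 13
Step 2: Apply multiplier: 13 × 1.15 = 14.95
Step 3: Other records total: 24
Step 4: Final sum = 14.95 + 24 = 38.95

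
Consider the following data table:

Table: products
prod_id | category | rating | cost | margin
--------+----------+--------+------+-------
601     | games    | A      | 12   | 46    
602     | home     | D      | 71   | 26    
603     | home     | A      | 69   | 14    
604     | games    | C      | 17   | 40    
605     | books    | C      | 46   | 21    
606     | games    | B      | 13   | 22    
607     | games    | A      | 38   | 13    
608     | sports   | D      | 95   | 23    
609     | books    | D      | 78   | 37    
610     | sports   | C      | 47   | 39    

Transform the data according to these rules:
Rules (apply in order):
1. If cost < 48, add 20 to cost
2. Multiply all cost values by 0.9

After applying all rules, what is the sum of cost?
545.4

Step 1: Apply Rule 1 - Add 20 to records with cost < 48
  - 6 records affected: 173 + (6 × 20) = 293
  - Unaffected records: 313
  - Sum after Rule 1: 606
Step 2: Apply Rule 2 - Multiply all by 0.9
  - 606 × 0.9 = 545.4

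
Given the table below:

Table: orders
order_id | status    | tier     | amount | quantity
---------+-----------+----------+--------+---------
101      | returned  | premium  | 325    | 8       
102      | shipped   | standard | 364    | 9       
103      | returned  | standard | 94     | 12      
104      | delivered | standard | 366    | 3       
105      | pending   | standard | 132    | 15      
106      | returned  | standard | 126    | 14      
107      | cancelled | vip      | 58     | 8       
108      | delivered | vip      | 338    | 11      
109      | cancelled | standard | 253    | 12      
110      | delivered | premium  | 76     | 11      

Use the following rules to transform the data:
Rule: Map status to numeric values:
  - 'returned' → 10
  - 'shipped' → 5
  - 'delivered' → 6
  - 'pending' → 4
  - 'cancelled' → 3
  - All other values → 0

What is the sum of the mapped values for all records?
63

Step 1: Apply mapping to each record
Step 2: Count by status:
  'returned': 3 records × 10 = 30
  'shipped': 1 records × 5 = 5
  'delivered': 3 records × 6 = 18
  'pending': 1 records × 4 = 4
  'cancelled': 2 records × 3 = 6
Step 3: Sum all mapped values = 63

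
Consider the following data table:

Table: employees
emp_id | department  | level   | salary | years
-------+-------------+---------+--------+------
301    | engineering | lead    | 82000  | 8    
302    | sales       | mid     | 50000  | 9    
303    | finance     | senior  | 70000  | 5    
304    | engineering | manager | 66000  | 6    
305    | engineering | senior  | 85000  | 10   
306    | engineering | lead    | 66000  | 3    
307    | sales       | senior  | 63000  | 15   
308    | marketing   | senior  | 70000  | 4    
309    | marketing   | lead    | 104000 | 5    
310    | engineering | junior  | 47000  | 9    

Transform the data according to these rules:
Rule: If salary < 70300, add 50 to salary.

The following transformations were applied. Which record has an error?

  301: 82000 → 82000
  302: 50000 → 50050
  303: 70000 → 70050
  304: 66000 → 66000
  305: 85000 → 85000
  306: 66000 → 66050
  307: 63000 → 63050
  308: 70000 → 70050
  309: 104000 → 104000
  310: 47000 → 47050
Record 304 has an error. The correct transformed value should be 66050, not 66000.

Step 1: Check each record against the rule
Step 2: Record 304 has salary = 66000
Step 3: Since 66000 < 70300, the bonus should have been applied
Step 4: Correct value = 66050, but claimed value = 66000
Conclusion: Record 304 has the error.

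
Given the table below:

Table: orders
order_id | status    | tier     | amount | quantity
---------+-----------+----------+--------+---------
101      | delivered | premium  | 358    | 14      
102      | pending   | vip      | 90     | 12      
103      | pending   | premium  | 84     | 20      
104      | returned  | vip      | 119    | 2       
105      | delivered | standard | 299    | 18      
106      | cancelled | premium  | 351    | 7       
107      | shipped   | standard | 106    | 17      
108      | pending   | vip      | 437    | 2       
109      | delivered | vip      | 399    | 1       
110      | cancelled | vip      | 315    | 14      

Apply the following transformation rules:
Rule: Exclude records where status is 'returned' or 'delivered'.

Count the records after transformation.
6

Step 1: Count records to exclude
  - 1 (returned) + 3 (delivered) = 4 records
Step 2: Total records: 10
Step 3: Remaining = 10 - 4 = 6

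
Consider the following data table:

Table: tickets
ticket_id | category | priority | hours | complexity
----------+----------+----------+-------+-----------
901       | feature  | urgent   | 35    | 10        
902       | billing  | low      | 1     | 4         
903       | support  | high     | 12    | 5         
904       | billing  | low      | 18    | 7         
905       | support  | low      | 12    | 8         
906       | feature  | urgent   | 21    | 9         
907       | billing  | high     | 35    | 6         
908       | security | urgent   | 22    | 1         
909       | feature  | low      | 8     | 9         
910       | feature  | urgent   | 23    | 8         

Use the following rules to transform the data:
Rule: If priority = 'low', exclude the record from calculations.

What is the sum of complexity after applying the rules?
39

Step 1: Identify records where priority = 'low'
Step 2: The excluded records sum to 28
Step 3: Original total complexity = 67
Step 4: Remaining total = 67 - 28 = 39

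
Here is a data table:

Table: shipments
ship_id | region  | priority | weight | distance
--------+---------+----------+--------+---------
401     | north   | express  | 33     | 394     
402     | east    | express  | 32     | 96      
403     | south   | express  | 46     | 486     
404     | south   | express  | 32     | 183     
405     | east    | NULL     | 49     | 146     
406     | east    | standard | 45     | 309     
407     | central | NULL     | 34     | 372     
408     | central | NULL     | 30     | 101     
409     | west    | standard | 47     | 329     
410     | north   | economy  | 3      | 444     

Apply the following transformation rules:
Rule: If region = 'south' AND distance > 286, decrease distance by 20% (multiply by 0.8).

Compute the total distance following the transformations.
2762.8

Step 1: Find records where region = 'south' AND distance > 286
Step 2: 1 records match, summing to 486
Step 3: After multiplier: 486 × 0.8 = 388.8
Step 4: Unaffected records sum: 2374
Step 5: Final sum = 388.8 + 2374 = 2762.8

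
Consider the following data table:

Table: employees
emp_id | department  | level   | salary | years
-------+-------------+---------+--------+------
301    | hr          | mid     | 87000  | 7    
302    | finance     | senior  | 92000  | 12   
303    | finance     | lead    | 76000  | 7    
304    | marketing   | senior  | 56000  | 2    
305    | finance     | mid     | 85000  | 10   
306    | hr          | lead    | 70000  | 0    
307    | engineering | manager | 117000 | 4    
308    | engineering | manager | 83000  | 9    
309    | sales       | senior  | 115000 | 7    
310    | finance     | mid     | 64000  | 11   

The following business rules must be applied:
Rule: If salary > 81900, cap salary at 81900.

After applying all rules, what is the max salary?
81900

Step 1: Original maximum salary = 117000
Step 2: Apply cap at 81900
Step 3: 6 records had salary > 81900 and were capped
Step 4: Maximum after transformation = 81900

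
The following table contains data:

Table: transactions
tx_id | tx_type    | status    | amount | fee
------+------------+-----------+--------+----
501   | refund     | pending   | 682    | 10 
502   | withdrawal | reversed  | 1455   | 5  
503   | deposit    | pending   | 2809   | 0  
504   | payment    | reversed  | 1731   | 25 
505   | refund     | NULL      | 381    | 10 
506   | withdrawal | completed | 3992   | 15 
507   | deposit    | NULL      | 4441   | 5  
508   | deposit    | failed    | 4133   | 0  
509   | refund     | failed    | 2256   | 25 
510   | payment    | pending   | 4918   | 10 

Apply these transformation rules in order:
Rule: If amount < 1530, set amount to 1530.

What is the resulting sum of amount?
28870

Step 1: 3 records have amount < 1530
Step 2: These records originally summed to 2518
Step 3: After setting to minimum: 3 × 1530 = 4590
Step 4: Unaffected records sum: 24280
Step 5: Final sum = 4590 + 24280 = 28870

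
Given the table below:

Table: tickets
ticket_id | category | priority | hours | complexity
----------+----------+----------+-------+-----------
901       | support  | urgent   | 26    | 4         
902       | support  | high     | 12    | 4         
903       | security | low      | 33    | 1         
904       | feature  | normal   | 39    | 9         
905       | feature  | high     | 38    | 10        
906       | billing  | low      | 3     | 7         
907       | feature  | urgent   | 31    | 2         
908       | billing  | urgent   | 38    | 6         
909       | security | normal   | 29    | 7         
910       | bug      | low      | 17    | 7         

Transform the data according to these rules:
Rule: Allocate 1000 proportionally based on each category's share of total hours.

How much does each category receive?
billing: 154.14, bug: 63.91, feature: 406.02, security: 233.08, support: 142.86

Step 1: Calculate total hours = 266
Step 2: Calculate each category's proportion:
  billing: 41/266 = 15.41% → 154.14
  bug: 17/266 = 6.39% → 63.91
  feature: 108/266 = 40.60% → 406.02
  security: 62/266 = 23.31% → 233.08
  support: 38/266 = 14.29% → 142.86
Step 3: Verify: sum of allocations ≈ 1000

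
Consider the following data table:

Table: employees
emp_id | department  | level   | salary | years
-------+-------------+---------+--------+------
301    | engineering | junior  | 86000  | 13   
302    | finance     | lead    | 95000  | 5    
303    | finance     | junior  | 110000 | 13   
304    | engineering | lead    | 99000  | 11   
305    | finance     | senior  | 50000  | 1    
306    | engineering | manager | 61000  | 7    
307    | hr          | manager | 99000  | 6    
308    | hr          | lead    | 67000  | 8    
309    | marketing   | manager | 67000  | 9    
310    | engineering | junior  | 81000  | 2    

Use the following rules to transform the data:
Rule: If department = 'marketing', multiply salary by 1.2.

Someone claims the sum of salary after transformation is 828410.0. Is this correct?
No, the correct result is 828400.0.

Step 1: Calculate the correct sum after transformation
Step 2: Apply multiplier 1.2 to records where department = 'marketing'
Step 3: Correct result = 828400.0
Step 4: Claimed result = 828410.0
Step 5: 828400.0 ≠ 828410.0
Conclusion: The claimed result is incorrect. The correct answer is 828400.0.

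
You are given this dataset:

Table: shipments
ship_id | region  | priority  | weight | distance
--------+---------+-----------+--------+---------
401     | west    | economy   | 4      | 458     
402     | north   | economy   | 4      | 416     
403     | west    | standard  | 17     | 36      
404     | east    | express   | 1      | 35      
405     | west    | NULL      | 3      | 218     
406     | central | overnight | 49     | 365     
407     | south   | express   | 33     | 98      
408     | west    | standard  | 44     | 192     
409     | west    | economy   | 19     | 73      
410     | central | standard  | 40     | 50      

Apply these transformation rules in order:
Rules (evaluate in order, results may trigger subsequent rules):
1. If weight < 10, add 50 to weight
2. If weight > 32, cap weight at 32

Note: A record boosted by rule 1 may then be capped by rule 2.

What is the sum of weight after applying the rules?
292

Step 1: Apply rule 1 to records with weight < 10
  - 4 records get bonus of 50
  - Of these, 4 records then exceed 32 and get capped
Step 2: Apply rule 2 to records with weight > 32
  - 4 records (original) are capped
Step 3: Calculate final sum = 292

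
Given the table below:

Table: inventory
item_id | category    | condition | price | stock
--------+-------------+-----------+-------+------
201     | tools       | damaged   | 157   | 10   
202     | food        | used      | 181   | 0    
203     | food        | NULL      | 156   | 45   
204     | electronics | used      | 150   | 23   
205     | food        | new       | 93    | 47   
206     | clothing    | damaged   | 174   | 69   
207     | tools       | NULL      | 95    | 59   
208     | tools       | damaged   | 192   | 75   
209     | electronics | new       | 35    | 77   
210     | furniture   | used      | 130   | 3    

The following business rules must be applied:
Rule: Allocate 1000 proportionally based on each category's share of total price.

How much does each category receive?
clothing: 127.66, electronics: 135.73, food: 315.48, furniture: 95.38, tools: 325.75

Step 1: Calculate total price = 1363
Step 2: Calculate each category's proportion:
  clothing: 174/1363 = 12.77% → 127.66
  electronics: 185/1363 = 13.57% → 135.73
  food: 430/1363 = 31.55% → 315.48
  furniture: 130/1363 = 9.54% → 95.38
  tools: 444/1363 = 32.58% → 325.75
Step 3: Verify: sum of allocations ≈ 1000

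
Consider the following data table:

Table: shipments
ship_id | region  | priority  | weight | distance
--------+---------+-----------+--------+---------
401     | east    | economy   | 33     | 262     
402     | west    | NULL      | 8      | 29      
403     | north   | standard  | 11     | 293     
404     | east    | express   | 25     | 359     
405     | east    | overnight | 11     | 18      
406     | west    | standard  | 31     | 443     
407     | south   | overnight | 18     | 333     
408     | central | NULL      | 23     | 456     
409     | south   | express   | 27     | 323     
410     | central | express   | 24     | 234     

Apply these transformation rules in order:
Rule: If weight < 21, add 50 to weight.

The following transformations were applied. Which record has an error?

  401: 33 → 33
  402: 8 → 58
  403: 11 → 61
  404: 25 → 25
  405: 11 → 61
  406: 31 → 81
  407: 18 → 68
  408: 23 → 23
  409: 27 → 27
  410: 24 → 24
Record 406 has an error. The correct transformed value should be 31, not 81.

Step 1: Check each record against the rule
Step 2: Record 406 has weight = 31
Step 3: Since 31 >= 21, the bonus should not have been applied
Step 4: Correct value = 31, but claimed value = 81
Conclusion: Record 406 has the error.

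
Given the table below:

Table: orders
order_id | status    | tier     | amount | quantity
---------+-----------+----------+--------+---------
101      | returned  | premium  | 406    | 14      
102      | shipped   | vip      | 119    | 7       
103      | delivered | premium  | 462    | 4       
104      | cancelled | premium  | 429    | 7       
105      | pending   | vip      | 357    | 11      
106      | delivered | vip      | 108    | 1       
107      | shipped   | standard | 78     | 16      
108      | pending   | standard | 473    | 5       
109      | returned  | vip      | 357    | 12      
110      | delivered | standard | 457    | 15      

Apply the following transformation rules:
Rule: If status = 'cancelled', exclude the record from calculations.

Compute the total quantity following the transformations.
85

Step 1: Identify records where status = 'cancelled'
Step 2: The excluded records sum to 7
Step 3: Original total quantity = 92
Step 4: Remaining total = 92 - 7 = 85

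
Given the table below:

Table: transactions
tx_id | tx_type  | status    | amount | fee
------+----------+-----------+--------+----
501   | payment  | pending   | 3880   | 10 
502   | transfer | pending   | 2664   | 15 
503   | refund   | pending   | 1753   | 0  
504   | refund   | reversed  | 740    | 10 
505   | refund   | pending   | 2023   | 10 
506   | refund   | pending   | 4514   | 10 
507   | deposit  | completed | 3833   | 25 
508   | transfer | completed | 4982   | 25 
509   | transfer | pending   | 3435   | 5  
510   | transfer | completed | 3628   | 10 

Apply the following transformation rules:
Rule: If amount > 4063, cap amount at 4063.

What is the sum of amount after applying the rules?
30082

Step 1: 2 records have amount > 4063
Step 2: These records originally summed to 9496
Step 3: After capping: 2 × 4063 = 8126
Step 4: Unaffected records sum: 21956
Step 5: Final sum = 8126 + 21956 = 30082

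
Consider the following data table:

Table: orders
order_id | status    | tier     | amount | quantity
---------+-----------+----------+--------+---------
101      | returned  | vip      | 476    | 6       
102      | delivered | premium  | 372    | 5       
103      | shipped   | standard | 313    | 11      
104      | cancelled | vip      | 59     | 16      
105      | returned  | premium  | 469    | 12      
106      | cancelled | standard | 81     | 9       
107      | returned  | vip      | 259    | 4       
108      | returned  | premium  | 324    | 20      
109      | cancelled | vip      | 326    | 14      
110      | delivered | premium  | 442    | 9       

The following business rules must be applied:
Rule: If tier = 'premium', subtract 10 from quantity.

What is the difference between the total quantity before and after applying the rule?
40

Step 1: Original sum of quantity = 106
Step 2: 4 records have tier = 'premium'
Step 3: Each affected record changes by -10
Step 4: Total change = 4 × -10 = -40
Step 5: New sum = 106 + -40 = 66
Step 6: Difference = |66 - 106| = 40
        (Sum decreased by 40)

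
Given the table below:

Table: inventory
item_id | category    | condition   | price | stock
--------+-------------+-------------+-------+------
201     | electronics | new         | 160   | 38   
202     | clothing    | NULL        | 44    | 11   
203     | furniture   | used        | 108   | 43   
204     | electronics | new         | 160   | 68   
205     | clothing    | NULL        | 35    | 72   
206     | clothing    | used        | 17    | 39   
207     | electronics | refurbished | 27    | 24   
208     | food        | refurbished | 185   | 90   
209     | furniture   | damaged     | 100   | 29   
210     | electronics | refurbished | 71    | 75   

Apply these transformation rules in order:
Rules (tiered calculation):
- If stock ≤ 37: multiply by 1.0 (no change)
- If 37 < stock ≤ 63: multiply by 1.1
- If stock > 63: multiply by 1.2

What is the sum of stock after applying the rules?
562.0

Step 1: Tier 1 (stock ≤ 37): 3 records, sum = 64 × 1.0 = 64.0
Step 2: Tier 2 (37 < stock ≤ 63): 3 records, sum = 120 × 1.1 = 132.0
Step 3: Tier 3 (stock > 63): 4 records, sum = 305 × 1.2 = 366.0
Step 4: Final sum = 64.0 + 132.0 + 366.0 = 562.0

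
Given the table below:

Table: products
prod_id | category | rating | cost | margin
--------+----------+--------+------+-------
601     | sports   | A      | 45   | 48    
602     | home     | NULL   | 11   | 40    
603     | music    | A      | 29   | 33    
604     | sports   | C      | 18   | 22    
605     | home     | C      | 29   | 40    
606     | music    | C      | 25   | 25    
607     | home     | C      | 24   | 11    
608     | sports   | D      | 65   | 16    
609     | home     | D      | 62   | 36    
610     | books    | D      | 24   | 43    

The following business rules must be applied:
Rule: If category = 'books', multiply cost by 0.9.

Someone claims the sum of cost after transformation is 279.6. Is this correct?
No, the correct result is 329.6.

Step 1: Calculate the correct sum after transformation
Step 2: Apply multiplier 0.9 to records where category = 'books'
Step 3: Correct result = 329.6
Step 4: Claimed result = 279.6
Step 5: 329.6 ≠ 279.6
Conclusion: The claimed result is incorrect. The correct answer is 329.6.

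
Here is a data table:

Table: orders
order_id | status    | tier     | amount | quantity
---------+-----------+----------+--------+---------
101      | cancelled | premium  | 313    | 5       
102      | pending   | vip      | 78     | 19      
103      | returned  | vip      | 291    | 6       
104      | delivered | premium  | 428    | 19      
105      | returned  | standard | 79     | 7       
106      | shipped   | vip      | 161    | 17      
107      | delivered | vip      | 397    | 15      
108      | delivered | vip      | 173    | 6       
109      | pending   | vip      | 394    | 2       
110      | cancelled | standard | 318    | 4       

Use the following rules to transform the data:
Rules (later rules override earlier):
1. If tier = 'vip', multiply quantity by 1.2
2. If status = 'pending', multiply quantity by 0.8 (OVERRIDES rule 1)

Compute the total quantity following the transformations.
104.6

Step 1: Rule 2 takes priority for records with status = 'pending'
  - 2 records: 21 × 0.8 = 16.8
Step 2: Rule 1 applies to remaining records with tier = 'vip'
  - 4 records: 44 × 1.2 = 52.8
Step 3: Other records unchanged: 35
Step 4: Final sum = 16.8 + 52.8 + 35 = 104.6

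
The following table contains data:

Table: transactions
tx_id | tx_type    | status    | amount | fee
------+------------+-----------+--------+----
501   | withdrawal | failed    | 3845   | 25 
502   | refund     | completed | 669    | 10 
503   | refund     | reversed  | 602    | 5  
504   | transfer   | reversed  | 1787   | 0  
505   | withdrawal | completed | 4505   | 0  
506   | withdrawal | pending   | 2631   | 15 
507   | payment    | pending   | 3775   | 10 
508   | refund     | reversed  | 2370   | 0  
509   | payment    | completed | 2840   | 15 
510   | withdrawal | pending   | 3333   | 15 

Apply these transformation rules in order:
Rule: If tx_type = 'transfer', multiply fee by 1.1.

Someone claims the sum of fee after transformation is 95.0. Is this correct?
Yes, the result is correct.

Step 1: Calculate the correct sum after transformation
Step 2: Apply multiplier 1.1 to records where tx_type = 'transfer'
Step 3: Correct result = 95.0
Step 4: Claimed result = 95.0
Step 5: 95.0 = 95.0 ✓
Conclusion: The claimed result is correct.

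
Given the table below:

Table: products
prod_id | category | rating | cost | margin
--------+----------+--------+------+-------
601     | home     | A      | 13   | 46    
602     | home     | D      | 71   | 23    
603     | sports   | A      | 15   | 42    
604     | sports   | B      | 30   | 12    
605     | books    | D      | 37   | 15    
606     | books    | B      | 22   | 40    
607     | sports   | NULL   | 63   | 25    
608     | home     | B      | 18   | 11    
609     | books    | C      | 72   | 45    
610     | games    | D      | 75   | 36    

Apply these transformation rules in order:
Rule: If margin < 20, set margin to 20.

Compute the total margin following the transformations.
317

Step 1: 3 records have margin < 20
Step 2: These records originally summed to 38
Step 3: After setting to minimum: 3 × 20 = 60
Step 4: Unaffected records sum: 257
Step 5: Final sum = 60 + 257 = 317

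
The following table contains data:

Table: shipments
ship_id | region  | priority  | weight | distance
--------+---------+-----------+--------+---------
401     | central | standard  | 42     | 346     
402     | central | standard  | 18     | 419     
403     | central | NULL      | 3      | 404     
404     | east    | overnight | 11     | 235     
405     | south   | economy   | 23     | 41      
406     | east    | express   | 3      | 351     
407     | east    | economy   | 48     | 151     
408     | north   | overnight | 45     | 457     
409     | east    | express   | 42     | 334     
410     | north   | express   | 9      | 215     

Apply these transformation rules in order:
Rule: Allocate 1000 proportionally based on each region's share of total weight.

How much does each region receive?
central: 258.2, east: 426.23, north: 221.31, south: 94.26

Step 1: Calculate total weight = 244
Step 2: Calculate each region's proportion:
  central: 63/244 = 25.82% → 258.2
  east: 104/244 = 42.62% → 426.23
  north: 54/244 = 22.13% → 221.31
  south: 23/244 = 9.43% → 94.26
Step 3: Verify: sum of allocations ≈ 1000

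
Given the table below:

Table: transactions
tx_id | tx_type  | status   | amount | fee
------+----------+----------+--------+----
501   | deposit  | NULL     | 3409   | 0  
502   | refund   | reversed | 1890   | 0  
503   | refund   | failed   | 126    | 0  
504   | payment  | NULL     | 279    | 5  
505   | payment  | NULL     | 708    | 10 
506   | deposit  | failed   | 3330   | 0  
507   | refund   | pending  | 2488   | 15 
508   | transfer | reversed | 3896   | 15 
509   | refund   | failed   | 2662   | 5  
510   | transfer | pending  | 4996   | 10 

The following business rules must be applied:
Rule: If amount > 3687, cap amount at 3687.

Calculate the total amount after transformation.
22266

Step 1: 2 records have amount > 3687
Step 2: These records originally summed to 8892
Step 3: After capping: 2 × 3687 = 7374
Step 4: Unaffected records sum: 14892
Step 5: Final sum = 7374 + 14892 = 22266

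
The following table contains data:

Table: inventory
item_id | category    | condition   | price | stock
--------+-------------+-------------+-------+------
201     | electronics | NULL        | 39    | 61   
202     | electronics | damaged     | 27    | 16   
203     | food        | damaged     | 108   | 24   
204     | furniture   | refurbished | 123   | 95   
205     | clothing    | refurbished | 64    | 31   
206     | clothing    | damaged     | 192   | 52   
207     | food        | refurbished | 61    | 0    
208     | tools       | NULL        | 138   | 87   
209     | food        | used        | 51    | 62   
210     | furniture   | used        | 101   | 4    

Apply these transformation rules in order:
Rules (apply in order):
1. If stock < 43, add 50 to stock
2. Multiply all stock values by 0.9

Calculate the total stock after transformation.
613.8

Step 1: Apply Rule 1 - Add 50 to records with stock < 43
  - 5 records affected: 75 + (5 × 50) = 325
  - Unaffected records: 357
  - Sum after Rule 1: 682
Step 2: Apply Rule 2 - Multiply all by 0.9
  - 682 × 0.9 = 613.8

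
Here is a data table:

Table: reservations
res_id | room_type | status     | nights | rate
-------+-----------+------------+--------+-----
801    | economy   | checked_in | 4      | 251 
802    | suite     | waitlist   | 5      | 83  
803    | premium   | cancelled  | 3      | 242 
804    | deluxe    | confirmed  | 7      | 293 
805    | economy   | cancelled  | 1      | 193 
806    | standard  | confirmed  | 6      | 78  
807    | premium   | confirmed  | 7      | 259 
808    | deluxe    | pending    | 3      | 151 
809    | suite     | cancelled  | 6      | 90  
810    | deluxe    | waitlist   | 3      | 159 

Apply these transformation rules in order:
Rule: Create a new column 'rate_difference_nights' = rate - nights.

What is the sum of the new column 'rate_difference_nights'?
1754

Step 1: For each record, compute rate - nights
Example calculations:
  251 - 4 = 247
  83 - 5 = 78
  242 - 3 = 239
  ...
Step 2: Sum all derived values
Step 3: Total = 1754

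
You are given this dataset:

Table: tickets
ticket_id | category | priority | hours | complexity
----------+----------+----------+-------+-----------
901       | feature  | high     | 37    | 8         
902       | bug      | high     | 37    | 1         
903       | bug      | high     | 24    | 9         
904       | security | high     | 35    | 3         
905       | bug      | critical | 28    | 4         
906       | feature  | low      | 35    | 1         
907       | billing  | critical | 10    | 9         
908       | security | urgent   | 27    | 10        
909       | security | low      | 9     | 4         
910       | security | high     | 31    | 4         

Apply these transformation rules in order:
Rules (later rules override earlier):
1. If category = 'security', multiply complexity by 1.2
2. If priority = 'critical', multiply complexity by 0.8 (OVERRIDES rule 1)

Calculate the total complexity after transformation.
54.6

Step 1: Rule 2 takes priority for records with priority = 'critical'
  - 2 records: 13 × 0.8 = 10.4
Step 2: Rule 1 applies to remaining records with category = 'security'
  - 4 records: 21 × 1.2 = 25.2
Step 3: Other records unchanged: 19
Step 4: Final sum = 10.4 + 25.2 + 19 = 54.6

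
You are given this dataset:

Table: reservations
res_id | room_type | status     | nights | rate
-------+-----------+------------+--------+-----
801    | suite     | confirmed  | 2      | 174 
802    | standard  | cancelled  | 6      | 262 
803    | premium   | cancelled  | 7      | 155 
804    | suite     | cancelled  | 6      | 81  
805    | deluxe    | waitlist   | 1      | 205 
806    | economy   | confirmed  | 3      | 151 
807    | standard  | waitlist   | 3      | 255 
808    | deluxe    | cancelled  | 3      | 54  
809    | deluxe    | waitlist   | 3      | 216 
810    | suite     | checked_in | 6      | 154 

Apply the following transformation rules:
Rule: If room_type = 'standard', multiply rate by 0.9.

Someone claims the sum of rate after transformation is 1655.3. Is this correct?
Yes, the result is correct.

Step 1: Calculate the correct sum after transformation
Step 2: Apply multiplier 0.9 to records where room_type = 'standard'
Step 3: Correct result = 1655.3
Step 4: Claimed result = 1655.3
Step 5: 1655.3 = 1655.3 ✓
Conclusion: The claimed result is correct.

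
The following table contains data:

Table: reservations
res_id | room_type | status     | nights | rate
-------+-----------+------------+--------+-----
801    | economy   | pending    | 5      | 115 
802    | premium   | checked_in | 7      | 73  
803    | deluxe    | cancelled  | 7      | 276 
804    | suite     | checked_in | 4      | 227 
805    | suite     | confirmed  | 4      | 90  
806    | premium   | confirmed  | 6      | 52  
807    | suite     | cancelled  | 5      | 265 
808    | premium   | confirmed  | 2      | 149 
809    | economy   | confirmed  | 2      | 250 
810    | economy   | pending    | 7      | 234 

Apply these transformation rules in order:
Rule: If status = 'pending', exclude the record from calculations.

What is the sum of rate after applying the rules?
1382

Step 1: Identify records where status = 'pending'
Step 2: The excluded records sum to 349
Step 3: Original total rate = 1731
Step 4: Remaining total = 1731 - 349 = 1382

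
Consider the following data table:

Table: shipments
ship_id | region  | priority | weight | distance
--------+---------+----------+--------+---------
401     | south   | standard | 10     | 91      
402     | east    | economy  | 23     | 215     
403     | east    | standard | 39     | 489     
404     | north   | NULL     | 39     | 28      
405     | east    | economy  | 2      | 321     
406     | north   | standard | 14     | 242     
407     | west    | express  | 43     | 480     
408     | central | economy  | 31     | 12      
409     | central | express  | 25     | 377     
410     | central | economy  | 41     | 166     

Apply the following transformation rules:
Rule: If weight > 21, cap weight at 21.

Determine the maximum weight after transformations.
21

Step 1: Original maximum weight = 43
Step 2: Apply cap at 21
Step 3: 7 records had weight > 21 and were capped
Step 4: Maximum after transformation = 21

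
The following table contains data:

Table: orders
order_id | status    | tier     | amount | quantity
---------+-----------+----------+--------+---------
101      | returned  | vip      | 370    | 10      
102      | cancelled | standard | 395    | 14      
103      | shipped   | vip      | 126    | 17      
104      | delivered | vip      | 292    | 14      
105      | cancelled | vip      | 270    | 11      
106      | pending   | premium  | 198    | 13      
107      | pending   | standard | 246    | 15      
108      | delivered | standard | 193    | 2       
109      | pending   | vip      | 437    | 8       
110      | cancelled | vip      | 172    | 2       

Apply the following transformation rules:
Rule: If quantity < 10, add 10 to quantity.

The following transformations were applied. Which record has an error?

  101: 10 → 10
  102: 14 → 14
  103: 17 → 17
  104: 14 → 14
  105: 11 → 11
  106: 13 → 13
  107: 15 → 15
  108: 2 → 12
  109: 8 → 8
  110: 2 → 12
Record 109 has an error. The correct transformed value should be 18, not 8.

Step 1: Check each record against the rule
Step 2: Record 109 has quantity = 8
Step 3: Since 8 < 10, the bonus should have been applied
Step 4: Correct value = 18, but claimed value = 8
Conclusion: Record 109 has the error.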